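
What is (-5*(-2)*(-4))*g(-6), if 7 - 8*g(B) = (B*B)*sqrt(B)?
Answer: -35 + 180*I*sqrt(6) ≈ -35.0 + 440.91*I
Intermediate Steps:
g(B) = 7/8 - B**(5/2)/8 (g(B) = 7/8 - B*B*sqrt(B)/8 = 7/8 - B**2*sqrt(B)/8 = 7/8 - B**(5/2)/8)
(-5*(-2)*(-4))*g(-6) = (-5*(-2)*(-4))*(7/8 - 9*I*sqrt(6)/2) = (10*(-4))*(7/8 - 9*I*sqrt(6)/2) = -40*(7/8 - 9*I*sqrt(6)/2) = -35 + 180*I*sqrt(6)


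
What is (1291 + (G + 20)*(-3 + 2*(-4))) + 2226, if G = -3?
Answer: 3330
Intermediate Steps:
(1291 + (G + 20)*(-3 + 2*(-4))) + 2226 = (1291 + (-3 + 20)*(-3 + 2*(-4))) + 2226 = (1291 + 17*(-3 - 8)) + 2226 = (1291 + 17*(-11)) + 2226 = (1291 - 187) + 2226 = 1104 + 2226 = 3330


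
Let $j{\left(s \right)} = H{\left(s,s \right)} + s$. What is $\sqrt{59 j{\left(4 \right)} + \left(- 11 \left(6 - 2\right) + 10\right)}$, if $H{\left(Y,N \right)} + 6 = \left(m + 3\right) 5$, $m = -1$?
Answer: $\sqrt{438} \approx 20.928$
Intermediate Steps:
$H{\left(Y,N \right)} = 4$ ($H{\left(Y,N \right)} = -6 + \left(-1 + 3\right) 5 = -6 + 2 \cdot 5 = -6 + 10 = 4$)
$j{\left(s \right)} = 4 + s$
$\sqrt{59 j{\left(4 \right)} + \left(- 11 \left(6 - 2\right) + 10\right)} = \sqrt{59 \left(4 + 4\right) + \left(- 11 \left(6 - 2\right) + 10\right)} = \sqrt{59 \cdot 8 + \left(- 11 \left(6 - 2\right) + 10\right)} = \sqrt{472 + \left(\left(-11\right) 4 + 10\right)} = \sqrt{472 + \left(-44 + 10\right)} = \sqrt{472 - 34} = \sqrt{438}$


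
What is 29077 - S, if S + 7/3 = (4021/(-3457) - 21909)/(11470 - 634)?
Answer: 544694541113/18730026 ≈ 29081.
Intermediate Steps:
S = -81575111/18730026 (S = -7/3 + (4021/(-3457) - 21909)/(11470 - 634) = -7/3 + (4021*(-1/3457) - 21909)/10836 = -7/3 + (-4021/3457 - 21909)*(1/10836) = -7/3 - 75743434/3457*1/10836 = -7/3 - 37871717/18730026 = -81575111/18730026 ≈ -4.3553)
29077 - S = 29077 - 1*(-81575111/18730026) = 29077 + 81575111/18730026 = 544694541113/18730026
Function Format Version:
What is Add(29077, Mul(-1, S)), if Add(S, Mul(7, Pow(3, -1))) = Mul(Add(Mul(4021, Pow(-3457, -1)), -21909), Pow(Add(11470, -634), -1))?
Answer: Rational(544694541113, 18730026) ≈ 29081.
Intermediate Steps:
S = Rational(-81575111, 18730026) (S = Add(Rational(-7, 3), Mul(Add(Mul(4021, Pow(-3457, -1)), -21909), Pow(Add(11470, -634), -1))) = Add(Rational(-7, 3), Mul(Add(Mul(4021, Rational(-1, 3457)), -21909), Pow(10836, -1))) = Add(Rational(-7, 3), Mul(Add(Rational(-4021, 3457), -21909), Rational(1, 10836))) = Add(Rational(-7, 3), Mul(Rational(-75743434, 3457), Rational(1, 10836))) = Add(Rational(-7, 3), Rational(-37871717, 18730026)) = Rational(-81575111, 18730026) ≈ -4.3553)
Add(29077, Mul(-1, S)) = Add(29077, Mul(-1, Rational(-81575111, 18730026))) = Add(29077, Rational(81575111, 18730026)) = Rational(544694541113, 18730026)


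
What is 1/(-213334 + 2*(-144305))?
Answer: -1/501944 ≈ -1.9923e-6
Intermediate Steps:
1/(-213334 + 2*(-144305)) = 1/(-213334 - 288610) = 1/(-501944) = -1/501944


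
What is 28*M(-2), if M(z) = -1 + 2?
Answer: 28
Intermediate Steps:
M(z) = 1
28*M(-2) = 28*1 = 28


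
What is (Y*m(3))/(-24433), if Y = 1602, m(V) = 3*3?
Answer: -14418/24433 ≈ -0.59010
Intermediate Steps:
m(V) = 9
(Y*m(3))/(-24433) = (1602*9)/(-24433) = 14418*(-1/24433) = -14418/24433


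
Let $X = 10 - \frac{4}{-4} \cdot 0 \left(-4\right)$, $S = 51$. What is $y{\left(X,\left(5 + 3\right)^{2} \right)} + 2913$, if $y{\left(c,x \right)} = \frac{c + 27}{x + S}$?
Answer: $\frac{335032}{115} \approx 2913.3$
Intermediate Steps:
$X = 10$ ($X = 10 - 4 \left(- \frac{1}{4}\right) 0 \left(-4\right) = 10 - \left(-1\right) 0 \left(-4\right) = 10 - 0 \left(-4\right) = 10 - 0 = 10 + 0 = 10$)
$y{\left(c,x \right)} = \frac{27 + c}{51 + x}$ ($y{\left(c,x \right)} = \frac{c + 27}{x + 51} = \frac{27 + c}{51 + x}$)
$y{\left(X,\left(5 + 3\right)^{2} \right)} + 2913 = \frac{27 + 10}{51 + \left(5 + 3\right)^{2}} + 2913 = \frac{1}{51 + 8^{2}} \cdot 37 + 2913 = \frac{1}{51 + 64} \cdot 37 + 2913 = \frac{1}{115} \cdot 37 + 2913 = \frac{37}{115} + 2913 = \frac{335032}{115}$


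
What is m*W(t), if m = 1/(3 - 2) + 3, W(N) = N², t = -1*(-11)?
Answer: 484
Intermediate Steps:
t = 11
m = 4 (m = 1/1 + 3 = 1 + 3 = 4)
m*W(t) = 4*11² = 4*121 = 484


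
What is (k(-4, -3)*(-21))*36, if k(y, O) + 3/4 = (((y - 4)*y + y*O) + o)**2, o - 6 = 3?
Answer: -2123037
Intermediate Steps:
o = 9 (o = 6 + 3 = 9)
k(y, O) = -3/4 + (9 + O*y + y*(-4 + y))**2 (k(y, O) = -3/4 + (((y - 4)*y + y*O) + 9)**2 = -3/4 + (((-4 + y)*y + O*y) + 9)**2 = -3/4 + ((y*(-4 + y) + O*y) + 9)**2 = -3/4 + ((O*y + y*(-4 + y)) + 9)**2 = -3/4 + (9 + O*y + y*(-4 + y))**2)
(k(-4, -3)*(-21))*36 = ((-3/4 + (9 + (-4)**2 - 4*(-4) - 3*(-4))**2)*(-21))*36 = ((-3/4 + (9 + 16 + 16 + 12)**2)*(-21))*36 = ((-3/4 + 53**2)*(-21))*36 = ((-3/4 + 2809)*(-21))*36 = ((11233/4)*(-21))*36 = -235893/4*36 = -2123037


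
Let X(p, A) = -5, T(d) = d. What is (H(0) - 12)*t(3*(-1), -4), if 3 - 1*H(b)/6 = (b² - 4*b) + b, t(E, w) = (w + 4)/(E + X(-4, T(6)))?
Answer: 0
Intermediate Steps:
t(E, w) = (4 + w)/(-5 + E) (t(E, w) = (w + 4)/(E - 5) = (4 + w)/(-5 + E))
H(b) = 18 - 6*b² + 18*b (H(b) = 18 - 6*((b² - 4*b) + b) = 18 - 6*(b² - 3*b) = 18 + (-6*b² + 18*b) = 18 - 6*b² + 18*b)
(H(0) - 12)*t(3*(-1), -4) = ((18 - 6*0² + 18*0) - 12)*((4 - 4)/(-5 + 3*(-1))) = ((18 - 6*0 + 0) - 12)*(0/(-5 - 3)) = ((18 + 0 + 0) - 12)*(0/(-8)) = (18 - 12)*(-⅛*0) = 6*0 = 0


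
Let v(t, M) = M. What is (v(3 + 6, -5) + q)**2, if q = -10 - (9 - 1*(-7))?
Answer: 961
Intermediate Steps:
q = -26 (q = -10 - (9 + 7) = -10 - 1*16 = -10 - 16 = -26)
(v(3 + 6, -5) + q)**2 = (-5 - 26)**2 = (-31)**2 = 961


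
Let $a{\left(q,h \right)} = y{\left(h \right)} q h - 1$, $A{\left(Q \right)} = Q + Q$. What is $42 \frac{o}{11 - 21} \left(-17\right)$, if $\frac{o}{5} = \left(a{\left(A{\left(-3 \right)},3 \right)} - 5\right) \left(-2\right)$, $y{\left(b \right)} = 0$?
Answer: $4284$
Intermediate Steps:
$A{\left(Q \right)} = 2 Q$
$a{\left(q,h \right)} = -1$ ($a{\left(q,h \right)} = 0 q h - 1 = 0 h - 1 = 0 - 1 = -1$)
$o = 60$ ($o = 5 \left(-1 - 5\right) \left(-2\right) = 5 \left(\left(-6\right) \left(-2\right)\right) = 5 \cdot 12 = 60$)
$42 \frac{o}{11 - 21} \left(-17\right) = 42 \frac{60}{11 - 21} \left(-17\right) = 42 \frac{60}{-10} \left(-17\right) = 42 \cdot 60 \left(- \frac{1}{10}\right) \left(-17\right) = 42 \left(-6\right) \left(-17\right) = \left(-252\right) \left(-17\right) = 4284$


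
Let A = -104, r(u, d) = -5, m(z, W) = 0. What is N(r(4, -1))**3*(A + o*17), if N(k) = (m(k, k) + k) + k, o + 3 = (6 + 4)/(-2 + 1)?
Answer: 325000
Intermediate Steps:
o = -13 (o = -3 + (6 + 4)/(-2 + 1) = -3 + 10/(-1) = -3 + 10*(-1) = -3 - 10 = -13)
N(k) = 2*k (N(k) = (0 + k) + k = k + k = 2*k)
N(r(4, -1))**3*(A + o*17) = (2*(-5))**3*(-104 - 13*17) = (-10)**3*(-104 - 221) = -1000*(-325) = 325000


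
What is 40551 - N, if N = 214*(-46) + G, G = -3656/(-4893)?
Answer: 246579079/4893 ≈ 50394.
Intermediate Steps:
G = 3656/4893 (G = -3656*(-1/4893) = 3656/4893 ≈ 0.74719)
N = -48163036/4893 (N = 214*(-46) + 3656/4893 = -9844 + 3656/4893 = -48163036/4893 ≈ -9843.3)
40551 - N = 40551 - 1*(-48163036/4893) = 40551 + 48163036/4893 = 246579079/4893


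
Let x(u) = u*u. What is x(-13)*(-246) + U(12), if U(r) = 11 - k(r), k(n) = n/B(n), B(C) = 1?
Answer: -41575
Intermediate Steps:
k(n) = n (k(n) = n/1 = n*1 = n)
x(u) = u**2
U(r) = 11 - r
x(-13)*(-246) + U(12) = (-13)**2*(-246) + (11 - 1*12) = 169*(-246) + (11 - 12) = -41574 - 1 = -41575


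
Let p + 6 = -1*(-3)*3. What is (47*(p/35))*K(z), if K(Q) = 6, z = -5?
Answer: 846/35 ≈ 24.171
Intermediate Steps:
p = 3 (p = -6 - 1*(-3)*3 = -6 + 3*3 = -6 + 9 = 3)
(47*(p/35))*K(z) = (47*(3/35))*6 = (141/35)*6 = 846/35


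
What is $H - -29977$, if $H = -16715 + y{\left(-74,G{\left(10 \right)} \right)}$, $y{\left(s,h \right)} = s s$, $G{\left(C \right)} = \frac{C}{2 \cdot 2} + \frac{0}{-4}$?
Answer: $18738$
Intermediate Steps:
$G{\left(C \right)} = \frac{C}{4}$ ($G{\left(C \right)} = \frac{C}{4} + 0 \left(- \frac{1}{4}\right) = C \frac{1}{4} + 0 = \frac{C}{4} + 0 = \frac{C}{4}$)
$y{\left(s,h \right)} = s^{2}$
$H = -11239$ ($H = -16715 + \left(-74\right)^{2} = -16715 + 5476 = -11239$)
$H - -29977 = -11239 - -29977 = -11239 + 29977 = 18738$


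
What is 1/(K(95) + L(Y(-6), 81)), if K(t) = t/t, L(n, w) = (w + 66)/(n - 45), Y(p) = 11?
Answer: -34/113 ≈ -0.30088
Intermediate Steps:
L(n, w) = (66 + w)/(-45 + n)
K(t) = 1
1/(K(95) + L(Y(-6), 81)) = 1/(1 + (66 + 81)/(-45 + 11)) = 1/(1 + 147/(-34)) = 1/(1 - 1/34*147) = 1/(1 - 147/34) = 1/(-113/34) = -34/113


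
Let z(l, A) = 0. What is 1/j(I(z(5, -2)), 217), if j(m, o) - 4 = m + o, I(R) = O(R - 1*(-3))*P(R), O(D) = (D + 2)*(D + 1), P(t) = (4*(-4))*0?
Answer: 1/221 ≈ 0.0045249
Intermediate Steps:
P(t) = 0 (P(t) = -16*0 = 0)
O(D) = (1 + D)*(2 + D) (O(D) = (2 + D)*(1 + D) = (1 + D)*(2 + D))
I(R) = 0 (I(R) = (2 + (R - 1*(-3))² + 3*(R - 1*(-3)))*0 = (2 + (R + 3)² + 3*(R + 3))*0 = (2 + (3 + R)² + 3*(3 + R))*0 = (2 + (3 + R)² + (9 + 3*R))*0 = (11 + (3 + R)² + 3*R)*0 = 0)
j(m, o) = 4 + m + o (j(m, o) = 4 + (m + o) = 4 + m + o)
1/j(I(z(5, -2)), 217) = 1/(4 + 0 + 217) = 1/221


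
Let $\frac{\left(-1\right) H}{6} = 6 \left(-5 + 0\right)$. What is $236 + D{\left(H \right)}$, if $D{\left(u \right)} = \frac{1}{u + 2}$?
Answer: $\frac{42953}{182} \approx 236.01$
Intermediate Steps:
$H = 180$ ($H = - 6 \cdot 6 \left(-5 + 0\right) = - 6 \cdot 6 \left(-5\right) = \left(-6\right) \left(-30\right) = 180$)
$D{\left(u \right)} = \frac{1}{2 + u}$
$236 + D{\left(H \right)} = 236 + \frac{1}{2 + 180} = 236 + \frac{1}{182} = \frac{42953}{182}$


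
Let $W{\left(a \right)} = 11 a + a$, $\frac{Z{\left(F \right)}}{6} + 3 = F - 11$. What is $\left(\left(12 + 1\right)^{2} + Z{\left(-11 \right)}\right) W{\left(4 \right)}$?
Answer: $912$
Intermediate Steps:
$Z{\left(F \right)} = -84 + 6 F$ ($Z{\left(F \right)} = -18 + 6 \left(F - 11\right) = -18 + 6 \left(-11 + F\right) = -18 + \left(-66 + 6 F\right) = -84 + 6 F$)
$W{\left(a \right)} = 12 a$
$\left(\left(12 + 1\right)^{2} + Z{\left(-11 \right)}\right) W{\left(4 \right)} = \left(\left(12 + 1\right)^{2} + \left(-84 + 6 \left(-11\right)\right)\right) 12 \cdot 4 = \left(13^{2} - 150\right) 48 = \left(169 - 150\right) 48 = 19 \cdot 48 = 912$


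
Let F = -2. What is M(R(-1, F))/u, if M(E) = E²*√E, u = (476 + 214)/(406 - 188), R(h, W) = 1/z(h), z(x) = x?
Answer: 109*I/345 ≈ 0.31594*I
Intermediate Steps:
R(h, W) = 1/h
u = 345/109 (u = 690/218 = 690*(1/218) = 345/109 ≈ 3.1651)
M(E) = E^(5/2)
M(R(-1, F))/u = (1/(-1))^(5/2)/(345/109) = (-1)^(5/2)*(109/345) = I*(109/345) = 109*I/345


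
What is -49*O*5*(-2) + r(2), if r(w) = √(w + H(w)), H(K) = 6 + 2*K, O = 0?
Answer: 2*√3 ≈ 3.4641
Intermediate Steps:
r(w) = √(6 + 3*w) (r(w) = √(w + (6 + 2*w)) = √(6 + 3*w))
-49*O*5*(-2) + r(2) = -49*0*5*(-2) + √(6 + 3*2) = -0*(-2) + √(6 + 6) = -49*0 + √12 = 0 + 2*√3 = 2*√3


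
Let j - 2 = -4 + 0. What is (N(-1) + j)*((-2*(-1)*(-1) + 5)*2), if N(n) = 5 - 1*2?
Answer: 6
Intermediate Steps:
N(n) = 3 (N(n) = 5 - 2 = 3)
j = -2 (j = 2 + (-4 + 0) = 2 - 4 = -2)
(N(-1) + j)*((-2*(-1)*(-1) + 5)*2) = (3 - 2)*((-2*(-1)*(-1) + 5)*2) = 1*((2*(-1) + 5)*2) = 1*((-2 + 5)*2) = 1*(3*2) = 1*6 = 6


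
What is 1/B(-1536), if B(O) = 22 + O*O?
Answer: 1/2359318 ≈ 4.2385e-7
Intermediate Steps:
B(O) = 22 + O²
1/B(-1536) = 1/(22 + (-1536)²) = 1/(22 + 2359296) = 1/2359318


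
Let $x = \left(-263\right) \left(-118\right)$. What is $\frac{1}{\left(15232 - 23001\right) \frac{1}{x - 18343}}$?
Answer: $- \frac{12691}{7769} \approx -1.6335$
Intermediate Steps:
$x = 31034$
$\frac{1}{\left(15232 - 23001\right) \frac{1}{x - 18343}} = \frac{1}{\left(15232 - 23001\right) \frac{1}{31034 - 18343}} = \frac{1}{\left(15232 - 23001\right) \frac{1}{12691}} = \frac{1}{\left(-7769\right) \frac{1}{12691}} = \frac{1}{- \frac{7769}{12691}} = - \frac{12691}{7769}$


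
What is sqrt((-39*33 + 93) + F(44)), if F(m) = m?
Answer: 5*I*sqrt(46) ≈ 33.912*I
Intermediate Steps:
sqrt((-39*33 + 93) + F(44)) = sqrt((-39*33 + 93) + 44) = sqrt((-1287 + 93) + 44) = sqrt(-1194 + 44) = sqrt(-1150) = 5*I*sqrt(46)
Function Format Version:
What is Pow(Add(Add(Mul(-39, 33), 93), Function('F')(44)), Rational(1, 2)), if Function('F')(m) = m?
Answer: Mul(5, I, Pow(46, Rational(1, 2))) ≈ Mul(33.912, I)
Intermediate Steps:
Pow(Add(Add(Mul(-39, 33), 93), Function('F')(44)), Rational(1, 2)) = Pow(Add(Add(Mul(-39, 33), 93), 44), Rational(1, 2)) = Pow(Add(Add(-1287, 93), 44), Rational(1, 2)) = Pow(Add(-1194, 44), Rational(1, 2)) = Pow(-1150, Rational(1, 2)) = Mul(5, I, Pow(46, Rational(1, 2)))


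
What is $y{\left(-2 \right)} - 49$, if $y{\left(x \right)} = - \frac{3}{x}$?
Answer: $- \frac{95}{2} \approx -47.5$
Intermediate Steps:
$y{\left(-2 \right)} - 49 = - \frac{3}{-2} - 49 = \left(-3\right) \left(- \frac{1}{2}\right) - 49 = \frac{3}{2} - 49 = - \frac{95}{2}$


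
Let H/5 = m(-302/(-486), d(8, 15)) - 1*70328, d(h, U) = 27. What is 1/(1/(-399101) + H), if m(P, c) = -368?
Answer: -399101/141074221481 ≈ -2.8290e-6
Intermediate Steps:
H = -353480 (H = 5*(-368 - 1*70328) = 5*(-368 - 70328) = 5*(-70696) = -353480)
1/(1/(-399101) + H) = 1/(1/(-399101) - 353480) = 1/(-1/399101 - 353480) = 1/(-141074221481/399101) = -399101/141074221481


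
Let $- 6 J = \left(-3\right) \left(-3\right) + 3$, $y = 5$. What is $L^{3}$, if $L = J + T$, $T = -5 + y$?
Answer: $-8$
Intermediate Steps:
$J = -2$ ($J = - \frac{\left(-3\right) \left(-3\right) + 3}{6} = - \frac{9 + 3}{6} = \left(- \frac{1}{6}\right) 12 = -2$)
$T = 0$ ($T = -5 + 5 = 0$)
$L = -2$ ($L = -2 + 0 = -2$)
$L^{3} = \left(-2\right)^{3} = -8$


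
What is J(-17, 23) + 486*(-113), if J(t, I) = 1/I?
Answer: -1263113/23 ≈ -54918.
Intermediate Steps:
J(-17, 23) + 486*(-113) = 1/23 + 486*(-113) = 1/23 - 54918 = -1263113/23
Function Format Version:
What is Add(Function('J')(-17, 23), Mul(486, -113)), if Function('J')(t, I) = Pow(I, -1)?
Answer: Rational(-1263113, 23) ≈ -54918.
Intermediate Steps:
Add(Function('J')(-17, 23), Mul(486, -113)) = Add(Pow(23, -1), Mul(486, -113)) = Add(Rational(1, 23), -54918) = Rational(-1263113, 23)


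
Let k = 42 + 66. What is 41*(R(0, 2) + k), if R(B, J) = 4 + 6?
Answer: 4838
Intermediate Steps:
R(B, J) = 10
k = 108
41*(R(0, 2) + k) = 41*(10 + 108) = 41*118 = 4838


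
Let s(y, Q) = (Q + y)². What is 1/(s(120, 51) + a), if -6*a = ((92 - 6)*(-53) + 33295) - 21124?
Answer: 6/167833 ≈ 3.5750e-5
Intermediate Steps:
a = -7613/6 (a = -(((92 - 6)*(-53) + 33295) - 21124)/6 = -((86*(-53) + 33295) - 21124)/6 = -((-4558 + 33295) - 21124)/6 = -(28737 - 21124)/6 = -⅙*7613 = -7613/6 ≈ -1268.8)
1/(s(120, 51) + a) = 1/((51 + 120)² - 7613/6) = 1/(171² - 7613/6) = 1/(29241 - 7613/6) = 1/(167833/6) = 6/167833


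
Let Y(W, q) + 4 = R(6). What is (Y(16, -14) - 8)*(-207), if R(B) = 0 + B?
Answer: 1242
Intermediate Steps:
R(B) = B
Y(W, q) = 2 (Y(W, q) = -4 + 6 = 2)
(Y(16, -14) - 8)*(-207) = (2 - 8)*(-207) = -6*(-207) = 1242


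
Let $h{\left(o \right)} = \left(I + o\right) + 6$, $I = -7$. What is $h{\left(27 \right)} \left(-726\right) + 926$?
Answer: $-17950$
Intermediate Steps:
$h{\left(o \right)} = -1 + o$ ($h{\left(o \right)} = \left(-7 + o\right) + 6 = -1 + o$)
$h{\left(27 \right)} \left(-726\right) + 926 = \left(-1 + 27\right) \left(-726\right) + 926 = 26 \left(-726\right) + 926 = -18876 + 926 = -17950$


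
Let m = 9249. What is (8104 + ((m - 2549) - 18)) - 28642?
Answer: -13856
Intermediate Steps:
(8104 + ((m - 2549) - 18)) - 28642 = (8104 + ((9249 - 2549) - 18)) - 28642 = (8104 + (6700 - 18)) - 28642 = (8104 + 6682) - 28642 = 14786 - 28642 = -13856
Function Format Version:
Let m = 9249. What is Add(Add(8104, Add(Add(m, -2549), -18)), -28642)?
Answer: -13856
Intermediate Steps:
Add(Add(8104, Add(Add(m, -2549), -18)), -28642) = Add(Add(8104, Add(Add(9249, -2549), -18)), -28642) = Add(Add(8104, Add(6700, -18)), -28642) = Add(Add(8104, 6682), -28642) = Add(14786, -28642) = -13856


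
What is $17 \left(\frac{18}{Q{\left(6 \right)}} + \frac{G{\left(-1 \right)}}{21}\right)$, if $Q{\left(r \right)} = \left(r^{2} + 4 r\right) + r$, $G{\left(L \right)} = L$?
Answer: $\frac{884}{231} \approx 3.8268$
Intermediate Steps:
$Q{\left(r \right)} = r^{2} + 5 r$
$17 \left(\frac{18}{Q{\left(6 \right)}} + \frac{G{\left(-1 \right)}}{21}\right) = 17 \left(\frac{18}{6 \left(5 + 6\right)} - \frac{1}{21}\right) = 17 \left(\frac{18}{6 \cdot 11} - \frac{1}{21}\right) = 17 \left(\frac{18}{66} - \frac{1}{21}\right) = 17 \left(18 \cdot \frac{1}{66} - \frac{1}{21}\right) = 17 \left(\frac{3}{11} - \frac{1}{21}\right) = 17 \cdot \frac{52}{231} = \frac{884}{231}$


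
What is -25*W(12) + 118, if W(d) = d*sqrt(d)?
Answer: 118 - 600*sqrt(3) ≈ -921.23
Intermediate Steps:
W(d) = d**(3/2)
-25*W(12) + 118 = -600*sqrt(3) + 118 = 118 - 600*sqrt(3)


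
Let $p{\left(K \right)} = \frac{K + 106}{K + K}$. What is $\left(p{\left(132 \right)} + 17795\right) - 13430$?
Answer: $\frac{576299}{132} \approx 4365.9$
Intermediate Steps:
$p{\left(K \right)} = \frac{106 + K}{2 K}$
$\left(p{\left(132 \right)} + 17795\right) - 13430 = \left(\frac{106 + 132}{2 \cdot 132} + 17795\right) - 13430 = \left(\frac{1}{2} \cdot \frac{1}{132} \cdot 238 + 17795\right) - 13430 = \left(\frac{119}{132} + 17795\right) - 13430 = \frac{2349059}{132} - 13430 = \frac{576299}{132}$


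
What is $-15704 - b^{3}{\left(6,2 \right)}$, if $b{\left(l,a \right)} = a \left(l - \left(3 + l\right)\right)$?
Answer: $-15488$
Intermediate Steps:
$b{\left(l,a \right)} = - 3 a$ ($b{\left(l,a \right)} = a \left(-3\right) = - 3 a$)
$-15704 - b^{3}{\left(6,2 \right)} = -15704 - \left(\left(-3\right) 2\right)^{3} = -15704 - \left(-6\right)^{3} = -15704 - -216 = -15704 + 216 = -15488$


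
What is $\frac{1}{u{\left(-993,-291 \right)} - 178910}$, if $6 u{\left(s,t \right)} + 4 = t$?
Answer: $- \frac{6}{1073755} \approx -5.5879 \cdot 10^{-6}$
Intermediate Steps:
$u{\left(s,t \right)} = - \frac{2}{3} + \frac{t}{6}$
$\frac{1}{u{\left(-993,-291 \right)} - 178910} = \frac{1}{\left(- \frac{2}{3} + \frac{1}{6} \left(-291\right)\right) - 178910} = \frac{1}{\left(- \frac{2}{3} - \frac{97}{2}\right) - 178910} = \frac{1}{- \frac{295}{6} - 178910} = \frac{1}{- \frac{1073755}{6}} = - \frac{6}{1073755}$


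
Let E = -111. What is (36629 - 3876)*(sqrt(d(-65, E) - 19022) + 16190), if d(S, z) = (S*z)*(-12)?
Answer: 530271070 + 32753*I*sqrt(105602) ≈ 5.3027e+8 + 1.0644e+7*I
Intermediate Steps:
d(S, z) = -12*S*z
(36629 - 3876)*(sqrt(d(-65, E) - 19022) + 16190) = (36629 - 3876)*(sqrt(-12*(-65)*(-111) - 19022) + 16190) = 32753*(sqrt(-86580 - 19022) + 16190) = 32753*(sqrt(-105602) + 16190) = 32753*(I*sqrt(105602) + 16190) = 32753*(16190 + I*sqrt(105602)) = 530271070 + 32753*I*sqrt(105602)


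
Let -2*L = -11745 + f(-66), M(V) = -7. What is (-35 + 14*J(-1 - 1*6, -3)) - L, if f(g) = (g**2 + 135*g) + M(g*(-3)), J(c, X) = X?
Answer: -8230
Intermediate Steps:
f(g) = -7 + g**2 + 135*g (f(g) = (g**2 + 135*g) - 7 = -7 + g**2 + 135*g)
L = 8153 (L = -(-11745 + (-7 + (-66)**2 + 135*(-66)))/2 = -(-11745 + (-7 + 4356 - 8910))/2 = -(-11745 - 4561)/2 = -1/2*(-16306) = 8153)
(-35 + 14*J(-1 - 1*6, -3)) - L = (-35 + 14*(-3)) - 1*8153 = (-35 - 42) - 8153 = -77 - 8153 = -8230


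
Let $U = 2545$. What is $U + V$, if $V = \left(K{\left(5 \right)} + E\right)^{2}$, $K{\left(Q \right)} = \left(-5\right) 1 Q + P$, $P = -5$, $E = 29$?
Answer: $2546$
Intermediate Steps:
$K{\left(Q \right)} = -5 - 5 Q$ ($K{\left(Q \right)} = \left(-5\right) 1 Q - 5 = - 5 Q - 5 = -5 - 5 Q$)
$V = 1$ ($V = \left(\left(-5 - 25\right) + 29\right)^{2} = \left(-30 + 29\right)^{2} = \left(-1\right)^{2} = 1$)
$U + V = 2545 + 1 = 2546$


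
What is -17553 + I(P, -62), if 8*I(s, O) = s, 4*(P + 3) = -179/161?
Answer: -90435167/5152 ≈ -17553.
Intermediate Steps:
P = -2111/644 (P = -3 + (-179/161)/4 = -3 + (-179*1/161)/4 = -3 + (¼)*(-179/161) = -3 - 179/644 = -2111/644 ≈ -3.2780)
I(s, O) = s/8
-17553 + I(P, -62) = -17553 + (⅛)*(-2111/644) = -17553 - 2111/5152 = -90435167/5152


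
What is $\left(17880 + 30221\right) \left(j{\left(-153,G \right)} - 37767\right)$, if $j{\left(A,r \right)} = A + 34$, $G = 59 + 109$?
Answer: $-1822354486$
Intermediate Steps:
$G = 168$
$j{\left(A,r \right)} = 34 + A$
$\left(17880 + 30221\right) \left(j{\left(-153,G \right)} - 37767\right) = \left(17880 + 30221\right) \left(\left(34 - 153\right) - 37767\right) = 48101 \left(-119 - 37767\right) = 48101 \left(-37886\right) = -1822354486$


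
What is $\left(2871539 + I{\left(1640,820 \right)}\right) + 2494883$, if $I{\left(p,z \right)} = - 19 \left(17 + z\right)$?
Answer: $5350519$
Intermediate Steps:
$I{\left(p,z \right)} = -323 - 19 z$
$\left(2871539 + I{\left(1640,820 \right)}\right) + 2494883 = \left(2871539 - 15903\right) + 2494883 = 2855636 + 2494883 = 5350519$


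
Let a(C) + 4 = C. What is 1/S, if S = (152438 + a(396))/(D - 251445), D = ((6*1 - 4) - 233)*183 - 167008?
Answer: -230363/76415 ≈ -3.0146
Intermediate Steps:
a(C) = -4 + C
D = -209281 (D = ((6 - 4) - 233)*183 - 167008 = (2 - 233)*183 - 167008 = -231*183 - 167008 = -42273 - 167008 = -209281)
S = -76415/230363 (S = (152438 + (-4 + 396))/(-209281 - 251445) = (152438 + 392)/(-460726) = 152830*(-1/460726) = -76415/230363 ≈ -0.33172)
1/S = 1/(-76415/230363) = -230363/76415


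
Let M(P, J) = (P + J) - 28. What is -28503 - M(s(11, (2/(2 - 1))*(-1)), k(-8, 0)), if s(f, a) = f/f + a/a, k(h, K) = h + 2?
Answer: -28471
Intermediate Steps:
k(h, K) = 2 + h
s(f, a) = 2 (s(f, a) = 1 + 1 = 2)
M(P, J) = -28 + J + P (M(P, J) = (J + P) - 28 = -28 + J + P)
-28503 - M(s(11, (2/(2 - 1))*(-1)), k(-8, 0)) = -28503 - (-28 + (2 - 8) + 2) = -28503 - (-28 - 6 + 2) = -28503 - 1*(-32) = -28503 + 32 = -28471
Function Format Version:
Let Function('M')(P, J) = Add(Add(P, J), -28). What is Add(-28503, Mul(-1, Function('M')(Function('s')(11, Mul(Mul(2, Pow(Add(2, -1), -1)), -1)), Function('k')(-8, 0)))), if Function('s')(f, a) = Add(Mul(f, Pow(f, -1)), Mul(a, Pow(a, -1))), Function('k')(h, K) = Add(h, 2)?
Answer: -28471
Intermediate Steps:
Function('k')(h, K) = Add(2, h)
Function('s')(f, a) = 2 (Function('s')(f, a) = Add(1, 1) = 2)
Function('M')(P, J) = Add(-28, J, P) (Function('M')(P, J) = Add(Add(J, P), -28) = Add(-28, J, P))
Add(-28503, Mul(-1, Function('M')(Function('s')(11, Mul(Mul(2, Pow(Add(2, -1), -1)), -1)), Function('k')(-8, 0)))) = Add(-28503, Mul(-1, Add(-28, Add(2, -8), 2))) = Add(-28503, Mul(-1, Add(-28, -6, 2))) = Add(-28503, Mul(-1, -32)) = Add(-28503, 32) = -28471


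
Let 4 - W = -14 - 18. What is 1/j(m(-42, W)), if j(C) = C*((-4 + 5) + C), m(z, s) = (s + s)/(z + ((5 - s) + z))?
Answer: -13225/3096 ≈ -4.2716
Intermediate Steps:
W = 36 (W = 4 - (-14 - 18) = 4 - 1*(-32) = 4 + 32 = 36)
m(z, s) = 2*s/(5 - s + 2*z) (m(z, s) = (2*s)/(z + (5 + z - s)) = (2*s)/(5 - s + 2*z) = 2*s/(5 - s + 2*z))
j(C) = C*(1 + C)
1/j(m(-42, W)) = 1/((2*36/(5 - 1*36 + 2*(-42)))*(1 + 2*36/(5 - 1*36 + 2*(-42)))) = 1/((2*36/(5 - 36 - 84))*(1 + 2*36/(5 - 36 - 84))) = 1/((2*36/(-115))*(1 + 2*36/(-115))) = 1/((2*36*(-1/115))*(1 + 2*36*(-1/115))) = 1/(-72*(1 - 72/115)/115) = 1/(-72/115*43/115) = 1/(-3096/13225) = -13225/3096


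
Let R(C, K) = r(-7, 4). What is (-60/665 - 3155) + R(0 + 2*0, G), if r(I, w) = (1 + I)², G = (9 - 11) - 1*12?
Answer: -414839/133 ≈ -3119.1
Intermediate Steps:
G = -14 (G = -2 - 12 = -14)
R(C, K) = 36 (R(C, K) = (1 - 7)² = (-6)² = 36)
(-60/665 - 3155) + R(0 + 2*0, G) = (-60/665 - 3155) + 36 = (-60*1/665 - 3155) + 36 = (-12/133 - 3155) + 36 = -419627/133 + 36 = -414839/133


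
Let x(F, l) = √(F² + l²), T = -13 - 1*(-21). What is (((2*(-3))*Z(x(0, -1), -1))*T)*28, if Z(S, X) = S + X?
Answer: 0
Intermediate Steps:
T = 8 (T = -13 + 21 = 8)
(((2*(-3))*Z(x(0, -1), -1))*T)*28 = (((2*(-3))*(√(0² + (-1)²) - 1))*8)*28 = (-6*(√(0 + 1) - 1)*8)*28 = (-6*(√1 - 1)*8)*28 = (-6*(1 - 1)*8)*28 = (-6*0*8)*28 = (0*8)*28 = 0*28 = 0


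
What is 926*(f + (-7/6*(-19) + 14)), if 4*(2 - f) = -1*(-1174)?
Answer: -709316/3 ≈ -2.3644e+5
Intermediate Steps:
f = -583/2 (f = 2 - (-1)*(-1174)/4 = 2 - 1/4*1174 = 2 - 587/2 = -583/2 ≈ -291.50)
926*(f + (-7/6*(-19) + 14)) = 926*(-583/2 + (-7/6*(-19) + 14)) = 926*(-583/2 + (133/6 + 14)) = 926*(-583/2 + 217/6) = 926*(-766/3) = -709316/3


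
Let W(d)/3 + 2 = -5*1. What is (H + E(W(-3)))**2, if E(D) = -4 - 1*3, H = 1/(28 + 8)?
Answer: 63001/1296 ≈ 48.612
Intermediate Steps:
W(d) = -21 (W(d) = -6 + 3*(-5*1) = -6 + 3*(-5) = -6 - 15 = -21)
H = 1/36 ≈ 0.027778
E(D) = -7 (E(D) = -4 - 3 = -7)
(H + E(W(-3)))**2 = (1/36 - 7)**2 = (-251/36)**2 = 63001/1296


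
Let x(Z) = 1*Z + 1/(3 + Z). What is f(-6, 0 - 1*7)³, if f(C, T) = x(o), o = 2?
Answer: 1331/125 ≈ 10.648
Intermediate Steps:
x(Z) = Z + 1/(3 + Z)
f(C, T) = 11/5 (f(C, T) = (1 + 2² + 3*2)/(3 + 2) = (1 + 4 + 6)/5 = (⅕)*11 = 11/5)
f(-6, 0 - 1*7)³ = (11/5)³ = 1331/125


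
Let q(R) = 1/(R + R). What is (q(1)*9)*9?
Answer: 81/2 ≈ 40.500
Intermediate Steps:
q(R) = 1/(2*R)
(q(1)*9)*9 = (((½)/1)*9)*9 = (((½)*1)*9)*9 = ((½)*9)*9 = (9/2)*9 = 81/2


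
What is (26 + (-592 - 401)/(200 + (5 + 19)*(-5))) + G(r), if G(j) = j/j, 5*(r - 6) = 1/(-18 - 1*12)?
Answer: 1167/80 ≈ 14.587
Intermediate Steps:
r = 899/150 (r = 6 + 1/(5*(-18 - 1*12)) = 6 + 1/(5*(-18 - 12)) = 6 + (⅕)/(-30) = 6 + (⅕)*(-1/30) = 6 - 1/150 = 899/150 ≈ 5.9933)
G(j) = 1
(26 + (-592 - 401)/(200 + (5 + 19)*(-5))) + G(r) = (26 + (-592 - 401)/(200 + (5 + 19)*(-5))) + 1 = (26 - 993/(200 + 24*(-5))) + 1 = (26 - 993/(200 - 120)) + 1 = (26 - 993/80) + 1 = 1087/80 + 1 = 1167/80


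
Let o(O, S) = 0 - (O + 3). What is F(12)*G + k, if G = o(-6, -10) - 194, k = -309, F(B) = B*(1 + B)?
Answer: -30105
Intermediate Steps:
o(O, S) = -3 - O (o(O, S) = 0 - (3 + O) = 0 + (-3 - O) = -3 - O)
G = -191 (G = (-3 - 1*(-6)) - 194 = (-3 + 6) - 194 = 3 - 194 = -191)
F(12)*G + k = (12*(1 + 12))*(-191) - 309 = (12*13)*(-191) - 309 = 156*(-191) - 309 = -29796 - 309 = -30105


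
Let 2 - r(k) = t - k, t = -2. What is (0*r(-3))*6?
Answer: 0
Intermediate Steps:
r(k) = 4 + k (r(k) = 2 - (-2 - k) = 2 + (2 + k) = 4 + k)
(0*r(-3))*6 = (0*(4 - 3))*6 = (0*1)*6 = 0*6 = 0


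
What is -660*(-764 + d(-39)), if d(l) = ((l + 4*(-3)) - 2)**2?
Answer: -1349700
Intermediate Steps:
d(l) = (-14 + l)**2 (d(l) = ((l - 12) - 2)**2 = ((-12 + l) - 2)**2 = (-14 + l)**2)
-660*(-764 + d(-39)) = -660*(-764 + (-14 - 39)**2) = -660*(-764 + (-53)**2) = -660*(-764 + 2809) = -660*2045 = -1349700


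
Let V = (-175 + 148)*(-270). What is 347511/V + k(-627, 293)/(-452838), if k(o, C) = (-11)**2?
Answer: 4371258448/91699695 ≈ 47.669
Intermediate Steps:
k(o, C) = 121
V = 7290 (V = -27*(-270) = 7290)
347511/V + k(-627, 293)/(-452838) = 347511/7290 + 121/(-452838) = 347511*(1/7290) + 121*(-1/452838) = 115837/2430 - 121/452838 = 4371258448/91699695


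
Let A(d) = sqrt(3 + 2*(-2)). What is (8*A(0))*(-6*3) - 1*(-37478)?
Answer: 37478 - 144*I ≈ 37478.0 - 144.0*I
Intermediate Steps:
A(d) = I (A(d) = sqrt(3 - 4) = sqrt(-1) = I)
(8*A(0))*(-6*3) - 1*(-37478) = (8*I)*(-6*3) - 1*(-37478) = (8*I)*(-18) + 37478 = -144*I + 37478 = 37478 - 144*I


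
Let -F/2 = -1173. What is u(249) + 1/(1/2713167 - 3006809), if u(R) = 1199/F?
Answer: 2445351401219629/4784652310580823 ≈ 0.51108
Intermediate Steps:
F = 2346 (F = -2*(-1173) = 2346)
u(R) = 1199/2346
u(249) + 1/(1/2713167 - 3006809) = 1199/2346 + 1/(1/2713167 - 3006809) = 1199/2346 + 1/(-8157974954102/2713167) = 1199/2346 - 2713167/8157974954102 = 2445351401219629/4784652310580823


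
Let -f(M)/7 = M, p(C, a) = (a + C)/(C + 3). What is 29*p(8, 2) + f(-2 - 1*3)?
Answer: 675/11 ≈ 61.364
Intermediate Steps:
p(C, a) = (C + a)/(3 + C)
f(M) = -7*M
29*p(8, 2) + f(-2 - 1*3) = 29*((8 + 2)/(3 + 8)) - 7*(-2 - 1*3) = 29*(10/11) - 7*(-2 - 3) = 29*((1/11)*10) - 7*(-5) = 29*(10/11) + 35 = 290/11 + 35 = 675/11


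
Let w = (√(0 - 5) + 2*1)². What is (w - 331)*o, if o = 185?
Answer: -61420 + 740*I*√5 ≈ -61420.0 + 1654.7*I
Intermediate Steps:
w = (2 + I*√5)² (w = (√(-5) + 2)² = (I*√5 + 2)² = (2 + I*√5)² ≈ -1.0 + 8.9443*I)
(w - 331)*o = ((2 + I*√5)² - 331)*185 = (-331 + (2 + I*√5)²)*185 = -61235 + 185*(2 + I*√5)²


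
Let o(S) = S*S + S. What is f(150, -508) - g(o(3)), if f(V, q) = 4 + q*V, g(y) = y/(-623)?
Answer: -47470096/623 ≈ -76196.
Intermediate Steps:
o(S) = S + S² (o(S) = S² + S = S + S²)
g(y) = -y/623 (g(y) = y*(-1/623) = -y/623)
f(V, q) = 4 + V*q
f(150, -508) - g(o(3)) = (4 + 150*(-508)) - (-1)*3*(1 + 3)/623 = (4 - 76200) - (-1)*3*4/623 = -76196 - (-1)*12/623 = -76196 - 1*(-12/623) = -76196 + 12/623 = -47470096/623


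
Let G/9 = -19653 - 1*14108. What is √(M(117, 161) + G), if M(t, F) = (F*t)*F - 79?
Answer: √2728829 ≈ 1651.9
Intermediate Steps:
M(t, F) = -79 + t*F² (M(t, F) = t*F² - 79 = -79 + t*F²)
G = -303849 (G = 9*(-19653 - 1*14108) = 9*(-19653 - 14108) = 9*(-33761) = -303849)
√(M(117, 161) + G) = √((-79 + 117*161²) - 303849) = √((-79 + 117*25921) - 303849) = √((-79 + 3032757) - 303849) = √(3032678 - 303849) = √2728829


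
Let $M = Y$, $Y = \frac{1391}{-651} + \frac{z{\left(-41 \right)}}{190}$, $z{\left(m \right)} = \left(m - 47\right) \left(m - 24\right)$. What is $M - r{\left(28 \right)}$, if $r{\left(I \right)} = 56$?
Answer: $- \frac{346721}{12369} \approx -28.031$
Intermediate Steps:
$z{\left(m \right)} = \left(-47 + m\right) \left(-24 + m\right)$
$Y = \frac{345943}{12369}$ ($Y = \frac{1391}{-651} + \frac{1128 + \left(-41\right)^{2} - -2911}{190} = 1391 \left(- \frac{1}{651}\right) + \left(1128 + 1681 + 2911\right) \frac{1}{190} = - \frac{1391}{651} + 5720 \cdot \frac{1}{190} = - \frac{1391}{651} + \frac{572}{19} = \frac{345943}{12369} \approx 27.969$)
$M = \frac{345943}{12369} \approx 27.969$
$M - r{\left(28 \right)} = \frac{345943}{12369} - 56 = - \frac{346721}{12369}$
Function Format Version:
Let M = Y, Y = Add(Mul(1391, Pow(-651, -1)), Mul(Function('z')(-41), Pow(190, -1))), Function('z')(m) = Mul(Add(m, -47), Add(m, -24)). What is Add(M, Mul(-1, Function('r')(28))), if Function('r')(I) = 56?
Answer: Rational(-346721, 12369) ≈ -28.031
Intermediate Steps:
Function('z')(m) = Mul(Add(-47, m), Add(-24, m))
Y = Rational(345943, 12369) (Y = Add(Mul(1391, Pow(-651, -1)), Mul(Add(1128, Pow(-41, 2), Mul(-71, -41)), Pow(190, -1))) = Add(Mul(1391, Rational(-1, 651)), Mul(Add(1128, 1681, 2911), Rational(1, 190))) = Add(Rational(-1391, 651), Mul(5720, Rational(1, 190))) = Add(Rational(-1391, 651), Rational(572, 19)) = Rational(345943, 12369) ≈ 27.969)
M = Rational(345943, 12369) ≈ 27.969
Add(M, Mul(-1, Function('r')(28))) = Add(Rational(345943, 12369), Mul(-1, 56)) = Add(Rational(345943, 12369), -56) = Rational(-346721, 12369)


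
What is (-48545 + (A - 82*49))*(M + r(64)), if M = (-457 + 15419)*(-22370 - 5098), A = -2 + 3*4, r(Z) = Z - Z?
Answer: 21598033079448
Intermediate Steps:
r(Z) = 0
A = 10 (A = -2 + 12 = 10)
M = -410976216 (M = 14962*(-27468) = -410976216)
(-48545 + (A - 82*49))*(M + r(64)) = (-48545 + (10 - 82*49))*(-410976216 + 0) = (-48545 + (10 - 4018))*(-410976216) = (-48545 - 4008)*(-410976216) = -52553*(-410976216) = 21598033079448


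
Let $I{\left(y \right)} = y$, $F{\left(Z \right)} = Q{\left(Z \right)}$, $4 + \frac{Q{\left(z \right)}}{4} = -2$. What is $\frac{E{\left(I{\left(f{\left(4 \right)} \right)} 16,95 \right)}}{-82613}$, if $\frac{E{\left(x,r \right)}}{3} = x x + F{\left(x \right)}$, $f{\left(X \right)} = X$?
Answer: $- \frac{12216}{82613} \approx -0.14787$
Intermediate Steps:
$Q{\left(z \right)} = -24$ ($Q{\left(z \right)} = -16 + 4 \left(-2\right) = -16 - 8 = -24$)
$F{\left(Z \right)} = -24$
$E{\left(x,r \right)} = -72 + 3 x^{2}$ ($E{\left(x,r \right)} = 3 \left(x x - 24\right) = 3 \left(x^{2} - 24\right) = 3 \left(-24 + x^{2}\right) = -72 + 3 x^{2}$)
$\frac{E{\left(I{\left(f{\left(4 \right)} \right)} 16,95 \right)}}{-82613} = \frac{-72 + 3 \left(4 \cdot 16\right)^{2}}{-82613} = \left(-72 + 3 \cdot 64^{2}\right) \left(- \frac{1}{82613}\right) = \left(-72 + 3 \cdot 4096\right) \left(- \frac{1}{82613}\right) = \left(-72 + 12288\right) \left(- \frac{1}{82613}\right) = 12216 \left(- \frac{1}{82613}\right) = - \frac{12216}{82613}$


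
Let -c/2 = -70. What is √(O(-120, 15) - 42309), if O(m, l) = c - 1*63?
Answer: 2*I*√10558 ≈ 205.5*I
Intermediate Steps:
c = 140 (c = -2*(-70) = 140)
O(m, l) = 77 (O(m, l) = 140 - 1*63 = 140 - 63 = 77)
√(O(-120, 15) - 42309) = √(77 - 42309) = √(-42232) = 2*I*√10558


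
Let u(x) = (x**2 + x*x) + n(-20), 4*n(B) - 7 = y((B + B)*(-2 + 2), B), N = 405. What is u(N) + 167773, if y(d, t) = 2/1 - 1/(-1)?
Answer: 991651/2 ≈ 4.9583e+5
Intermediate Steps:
y(d, t) = 3 (y(d, t) = 2*1 - 1*(-1) = 2 + 1 = 3)
n(B) = 5/2 (n(B) = 7/4 + (1/4)*3 = 7/4 + 3/4 = 5/2)
u(x) = 5/2 + 2*x**2 (u(x) = (x**2 + x*x) + 5/2 = (x**2 + x**2) + 5/2 = 2*x**2 + 5/2 = 5/2 + 2*x**2)
u(N) + 167773 = (5/2 + 2*405**2) + 167773 = (5/2 + 2*164025) + 167773 = (5/2 + 328050) + 167773 = 656105/2 + 167773 = 991651/2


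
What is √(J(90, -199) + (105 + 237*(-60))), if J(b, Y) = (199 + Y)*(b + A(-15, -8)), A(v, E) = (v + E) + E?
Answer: I*√14115 ≈ 118.81*I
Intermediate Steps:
A(v, E) = v + 2*E (A(v, E) = (E + v) + E = v + 2*E)
J(b, Y) = (-31 + b)*(199 + Y) (J(b, Y) = (199 + Y)*(b + (-15 + 2*(-8))) = (199 + Y)*(b + (-15 - 16)) = (199 + Y)*(b - 31) = (199 + Y)*(-31 + b) = (-31 + b)*(199 + Y))
√(J(90, -199) + (105 + 237*(-60))) = √((-6169 - 31*(-199) + 199*90 - 199*90) + (105 + 237*(-60))) = √((-6169 + 6169 + 17910 - 17910) + (105 - 14220)) = √(0 - 14115) = √(-14115) = I*√14115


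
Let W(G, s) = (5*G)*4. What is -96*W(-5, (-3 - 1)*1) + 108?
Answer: 9708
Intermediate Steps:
W(G, s) = 20*G
-96*W(-5, (-3 - 1)*1) + 108 = -1920*(-5) + 108 = -96*(-100) + 108 = 9600 + 108 = 9708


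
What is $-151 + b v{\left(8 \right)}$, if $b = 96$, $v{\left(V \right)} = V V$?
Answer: $5993$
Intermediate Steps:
$v{\left(V \right)} = V^{2}$
$-151 + b v{\left(8 \right)} = -151 + 96 \cdot 8^{2} = -151 + 96 \cdot 64 = -151 + 6144 = 5993$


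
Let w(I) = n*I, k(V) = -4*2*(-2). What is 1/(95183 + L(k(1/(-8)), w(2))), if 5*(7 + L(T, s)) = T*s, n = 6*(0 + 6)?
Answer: 5/477032 ≈ 1.0481e-5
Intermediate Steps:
n = 36 (n = 6*6 = 36)
k(V) = 16 (k(V) = -8*(-2) = 16)
w(I) = 36*I
L(T, s) = -7 + T*s/5 (L(T, s) = -7 + (T*s)/5 = -7 + T*s/5)
1/(95183 + L(k(1/(-8)), w(2))) = 1/(95183 + (-7 + (1/5)*16*(36*2))) = 1/(95183 + (-7 + (1/5)*16*72)) = 1/(95183 + (-7 + 1152/5)) = 1/(95183 + 1117/5) = 1/(477032/5) = 5/477032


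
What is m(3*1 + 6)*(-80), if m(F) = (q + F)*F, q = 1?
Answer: -7200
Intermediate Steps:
m(F) = F*(1 + F) (m(F) = (1 + F)*F = F*(1 + F))
m(3*1 + 6)*(-80) = ((3*1 + 6)*(1 + (3*1 + 6)))*(-80) = ((3 + 6)*(1 + (3 + 6)))*(-80) = (9*(1 + 9))*(-80) = (9*10)*(-80) = 90*(-80) = -7200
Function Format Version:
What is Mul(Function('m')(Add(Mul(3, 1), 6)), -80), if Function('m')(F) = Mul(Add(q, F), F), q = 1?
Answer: -7200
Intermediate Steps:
Function('m')(F) = Mul(F, Add(1, F)) (Function('m')(F) = Mul(Add(1, F), F) = Mul(F, Add(1, F)))
Mul(Function('m')(Add(Mul(3, 1), 6)), -80) = Mul(Mul(Add(Mul(3, 1), 6), Add(1, Add(Mul(3, 1), 6))), -80) = Mul(Mul(Add(3, 6), Add(1, Add(3, 6))), -80) = Mul(Mul(9, Add(1, 9)), -80) = Mul(Mul(9, 10), -80) = Mul(90, -80) = -7200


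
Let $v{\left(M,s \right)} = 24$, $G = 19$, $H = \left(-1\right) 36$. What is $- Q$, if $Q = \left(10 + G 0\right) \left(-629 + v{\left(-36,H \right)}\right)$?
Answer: $6050$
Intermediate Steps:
$H = -36$
$Q = -6050$ ($Q = \left(10 + 19 \cdot 0\right) \left(-629 + 24\right) = \left(10 + 0\right) \left(-605\right) = 10 \left(-605\right) = -6050$)
$- Q = \left(-1\right) \left(-6050\right) = 6050$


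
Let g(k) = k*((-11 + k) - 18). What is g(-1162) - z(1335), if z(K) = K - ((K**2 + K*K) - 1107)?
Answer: 4945950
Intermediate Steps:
g(k) = k*(-29 + k)
z(K) = 1107 + K - 2*K**2 (z(K) = K - ((K**2 + K**2) - 1107) = K - (2*K**2 - 1107) = K - (-1107 + 2*K**2) = K + (1107 - 2*K**2) = 1107 + K - 2*K**2)
g(-1162) - z(1335) = -1162*(-29 - 1162) - (1107 + 1335 - 2*1335**2) = -1162*(-1191) - (1107 + 1335 - 2*1782225) = 1383942 - (1107 + 1335 - 3564450) = 1383942 - 1*(-3562008) = 1383942 + 3562008 = 4945950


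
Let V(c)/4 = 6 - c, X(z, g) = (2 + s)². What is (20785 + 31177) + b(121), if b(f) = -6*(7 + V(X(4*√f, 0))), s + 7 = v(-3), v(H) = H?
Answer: 53312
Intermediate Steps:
s = -10 (s = -7 - 3 = -10)
X(z, g) = 64 (X(z, g) = (2 - 10)² = (-8)² = 64)
V(c) = 24 - 4*c (V(c) = 4*(6 - c) = 24 - 4*c)
b(f) = 1350 (b(f) = -6*(7 + (24 - 4*64)) = -6*(7 + (24 - 256)) = -6*(7 - 232) = -6*(-225) = 1350)
(20785 + 31177) + b(121) = (20785 + 31177) + 1350 = 51962 + 1350 = 53312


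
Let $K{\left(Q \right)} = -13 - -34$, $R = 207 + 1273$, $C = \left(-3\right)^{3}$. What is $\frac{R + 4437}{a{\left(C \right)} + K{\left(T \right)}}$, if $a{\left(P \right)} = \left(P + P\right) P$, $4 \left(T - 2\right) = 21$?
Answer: $\frac{5917}{1479} \approx 4.0007$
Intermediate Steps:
$C = -27$
$T = \frac{29}{4}$ ($T = 2 + \frac{1}{4} \cdot 21 = 2 + \frac{21}{4} = \frac{29}{4} \approx 7.25$)
$a{\left(P \right)} = 2 P^{2}$ ($a{\left(P \right)} = 2 P P = 2 P^{2}$)
$R = 1480$
$K{\left(Q \right)} = 21$ ($K{\left(Q \right)} = -13 + 34 = 21$)
$\frac{R + 4437}{a{\left(C \right)} + K{\left(T \right)}} = \frac{1480 + 4437}{2 \left(-27\right)^{2} + 21} = \frac{5917}{2 \cdot 729 + 21} = \frac{5917}{1458 + 21} = \frac{5917}{1479}$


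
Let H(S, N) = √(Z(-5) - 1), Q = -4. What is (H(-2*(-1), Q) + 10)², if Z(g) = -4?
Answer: (10 + I*√5)² ≈ 95.0 + 44.721*I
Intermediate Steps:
H(S, N) = I*√5 (H(S, N) = √(-4 - 1) = √(-5) = I*√5)
(H(-2*(-1), Q) + 10)² = (I*√5 + 10)² = (10 + I*√5)²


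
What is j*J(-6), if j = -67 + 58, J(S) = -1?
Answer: 9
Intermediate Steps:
j = -9
j*J(-6) = -9*(-1) = 9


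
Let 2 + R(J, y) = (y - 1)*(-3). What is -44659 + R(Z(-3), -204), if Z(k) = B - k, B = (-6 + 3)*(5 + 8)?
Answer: -44046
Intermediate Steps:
B = -39 (B = -3*13 = -39)
Z(k) = -39 - k
R(J, y) = 1 - 3*y (R(J, y) = -2 + (y - 1)*(-3) = -2 + (-1 + y)*(-3) = -2 + (3 - 3*y) = 1 - 3*y)
-44659 + R(Z(-3), -204) = -44659 + (1 - 3*(-204)) = -44659 + (1 + 612) = -44659 + 613 = -44046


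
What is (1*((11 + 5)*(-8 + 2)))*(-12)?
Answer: 1152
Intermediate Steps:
(1*((11 + 5)*(-8 + 2)))*(-12) = (1*(16*(-6)))*(-12) = (1*(-96))*(-12) = -96*(-12) = 1152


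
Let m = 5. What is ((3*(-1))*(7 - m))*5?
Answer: -30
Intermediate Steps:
((3*(-1))*(7 - m))*5 = ((3*(-1))*(7 - 1*5))*5 = -3*(7 - 5)*5 = -3*2*5 = -6*5 = -30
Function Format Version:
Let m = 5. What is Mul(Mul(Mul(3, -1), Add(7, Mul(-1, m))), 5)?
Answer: -30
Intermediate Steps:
Mul(Mul(Mul(3, -1), Add(7, Mul(-1, m))), 5) = Mul(Mul(Mul(3, -1), Add(7, Mul(-1, 5))), 5) = Mul(Mul(-3, Add(7, -5)), 5) = Mul(Mul(-3, 2), 5) = Mul(-6, 5) = -30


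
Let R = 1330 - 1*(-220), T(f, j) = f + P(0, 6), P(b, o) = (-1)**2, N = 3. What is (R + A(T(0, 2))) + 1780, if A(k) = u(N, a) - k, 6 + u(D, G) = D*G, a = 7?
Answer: 3344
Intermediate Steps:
u(D, G) = -6 + D*G
P(b, o) = 1
T(f, j) = 1 + f (T(f, j) = f + 1 = 1 + f)
R = 1550 (R = 1330 + 220 = 1550)
A(k) = 15 - k (A(k) = (-6 + 3*7) - k = (-6 + 21) - k = 15 - k)
(R + A(T(0, 2))) + 1780 = (1550 + (15 - (1 + 0))) + 1780 = (1550 + (15 - 1*1)) + 1780 = (1550 + (15 - 1)) + 1780 = (1550 + 14) + 1780 = 1564 + 1780 = 3344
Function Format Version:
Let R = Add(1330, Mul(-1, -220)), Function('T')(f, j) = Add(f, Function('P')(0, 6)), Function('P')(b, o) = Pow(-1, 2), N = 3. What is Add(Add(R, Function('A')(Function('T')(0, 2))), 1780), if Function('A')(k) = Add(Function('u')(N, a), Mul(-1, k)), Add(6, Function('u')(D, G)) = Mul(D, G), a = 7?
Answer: 3344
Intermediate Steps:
Function('u')(D, G) = Add(-6, Mul(D, G))
Function('P')(b, o) = 1
Function('T')(f, j) = Add(1, f) (Function('T')(f, j) = Add(f, 1) = Add(1, f))
R = 1550 (R = Add(1330, 220) = 1550)
Function('A')(k) = Add(15, Mul(-1, k)) (Function('A')(k) = Add(Add(-6, Mul(3, 7)), Mul(-1, k)) = Add(Add(-6, 21), Mul(-1, k)) = Add(15, Mul(-1, k)))
Add(Add(R, Function('A')(Function('T')(0, 2))), 1780) = Add(Add(1550, Add(15, Mul(-1, Add(1, 0)))), 1780) = Add(Add(1550, Add(15, Mul(-1, 1))), 1780) = Add(Add(1550, Add(15, -1)), 1780) = Add(Add(1550, 14), 1780) = Add(1564, 1780) = 3344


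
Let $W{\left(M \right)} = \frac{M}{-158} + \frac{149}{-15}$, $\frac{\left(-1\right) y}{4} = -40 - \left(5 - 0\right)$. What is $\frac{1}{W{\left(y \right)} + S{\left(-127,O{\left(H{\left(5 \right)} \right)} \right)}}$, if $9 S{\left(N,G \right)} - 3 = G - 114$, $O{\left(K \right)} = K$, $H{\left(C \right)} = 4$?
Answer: $- \frac{3555}{81628} \approx -0.043551$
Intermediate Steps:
$y = 180$ ($y = - 4 \left(-40 - \left(5 - 0\right)\right) = - 4 \left(-40 - \left(5 + 0\right)\right) = - 4 \left(-40 - 5\right) = \left(-4\right) \left(-45\right) = 180$)
$S{\left(N,G \right)} = - \frac{37}{3} + \frac{G}{9}$ ($S{\left(N,G \right)} = \frac{1}{3} + \frac{G - 114}{9} = \frac{1}{3} + \frac{-114 + G}{9} = \frac{1}{3} + \left(- \frac{38}{3} + \frac{G}{9}\right) = - \frac{37}{3} + \frac{G}{9}$)
$W{\left(M \right)} = - \frac{149}{15} - \frac{M}{158}$ ($W{\left(M \right)} = M \left(- \frac{1}{158}\right) + 149 \left(- \frac{1}{15}\right) = - \frac{M}{158} - \frac{149}{15} = - \frac{149}{15} - \frac{M}{158}$)
$\frac{1}{W{\left(y \right)} + S{\left(-127,O{\left(H{\left(5 \right)} \right)} \right)}} = \frac{1}{\left(- \frac{149}{15} - \frac{90}{79}\right) + \left(- \frac{37}{3} + \frac{1}{9} \cdot 4\right)} = \frac{1}{\left(- \frac{149}{15} - \frac{90}{79}\right) + \left(- \frac{37}{3} + \frac{4}{9}\right)} = \frac{1}{- \frac{13121}{1185} - \frac{107}{9}} = \frac{1}{- \frac{81628}{3555}} = - \frac{3555}{81628}$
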